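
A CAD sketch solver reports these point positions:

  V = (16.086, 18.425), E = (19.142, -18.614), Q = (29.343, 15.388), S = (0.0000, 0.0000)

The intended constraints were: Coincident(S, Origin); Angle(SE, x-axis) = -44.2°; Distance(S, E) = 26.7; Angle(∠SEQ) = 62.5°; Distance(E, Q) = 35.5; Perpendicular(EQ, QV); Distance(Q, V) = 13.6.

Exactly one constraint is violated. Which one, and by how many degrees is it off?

Perpendicular(EQ, QV) — off by 3.80°.

S = (0.00, 0.00) ✓; SE at -44.20° ✓; |SE| = 26.70 ✓; ∠SEQ = 62.50° ✓; |EQ| = 35.50 ✓; ∠(EQ, QV) = 93.80° ✗; |QV| = 13.60 ✓.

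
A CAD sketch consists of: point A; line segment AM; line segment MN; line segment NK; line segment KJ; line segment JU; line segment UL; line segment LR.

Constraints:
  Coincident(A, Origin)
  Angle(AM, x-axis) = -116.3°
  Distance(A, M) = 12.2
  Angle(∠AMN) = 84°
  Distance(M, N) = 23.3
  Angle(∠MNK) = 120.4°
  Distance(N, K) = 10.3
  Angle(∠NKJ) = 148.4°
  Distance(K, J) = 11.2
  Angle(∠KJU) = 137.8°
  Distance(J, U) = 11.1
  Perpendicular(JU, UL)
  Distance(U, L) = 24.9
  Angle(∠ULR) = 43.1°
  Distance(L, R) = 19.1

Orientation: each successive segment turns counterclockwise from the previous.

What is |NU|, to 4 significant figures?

28.27

∠NKJ = 148.4° gives KJ at 70.90° from the x-axis; with |KJ| = 11.2, J = (28.08, -1.913). ∠KJU = 137.8° gives JU at 113.1° from the x-axis; with |JU| = 11.1, U = (23.73, 8.297). Then |NU| = |U − N| = 28.27.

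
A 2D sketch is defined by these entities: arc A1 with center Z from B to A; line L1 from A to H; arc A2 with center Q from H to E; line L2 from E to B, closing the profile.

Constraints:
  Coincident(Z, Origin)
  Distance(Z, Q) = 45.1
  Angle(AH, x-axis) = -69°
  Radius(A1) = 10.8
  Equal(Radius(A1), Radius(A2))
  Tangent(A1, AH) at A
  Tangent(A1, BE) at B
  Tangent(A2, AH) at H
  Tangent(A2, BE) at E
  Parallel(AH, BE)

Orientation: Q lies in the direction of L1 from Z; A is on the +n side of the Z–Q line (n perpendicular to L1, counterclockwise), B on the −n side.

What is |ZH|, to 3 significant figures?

46.4

Tangency of A1 to both parallel lines with radius 10.8 puts A and B at Z ± 10.8·n: A = (10.1, 3.87), B = (-10.1, -3.87). Equal radii place H and E the same way about Q: H = Q + 10.8·n = (26.2, -38.2), E = Q − 10.8·n = (6.08, -46.0). Then |ZH| = |H − Z| = 46.4.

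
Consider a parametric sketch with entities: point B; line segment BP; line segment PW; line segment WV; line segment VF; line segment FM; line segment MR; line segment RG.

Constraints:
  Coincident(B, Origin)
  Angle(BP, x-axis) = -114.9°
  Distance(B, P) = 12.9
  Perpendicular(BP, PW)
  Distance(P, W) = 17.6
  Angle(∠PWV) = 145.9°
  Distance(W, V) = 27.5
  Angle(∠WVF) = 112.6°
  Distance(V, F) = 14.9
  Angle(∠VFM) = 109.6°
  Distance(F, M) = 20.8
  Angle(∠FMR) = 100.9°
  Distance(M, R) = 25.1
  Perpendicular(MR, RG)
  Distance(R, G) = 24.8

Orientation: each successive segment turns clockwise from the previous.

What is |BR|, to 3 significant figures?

9.39

B is at the origin; BP runs at -114.9° with length 12.9, so P = (-5.43, -11.7). BP is perpendicular to PW, so PW runs at 155°; with |PW| = 17.6, W = (-21.4, -4.29). ∠PWV = 145.9° gives WV at 121° from the x-axis; with |WV| = 27.5, V = (-35.6, 19.3). ∠WVF = 112.6° gives VF at 53.6° from the x-axis; with |VF| = 14.9, F = (-26.7, 31.3). ∠VFM = 109.6° gives FM at -16.8° from the x-axis; with |FM| = 20.8, M = (-6.80, 25.3). ∠FMR = 100.9° gives MR at -95.9° from the x-axis; with |MR| = 25.1, R = (-9.38, 0.295). Then |BR| = |R − B| = 9.39.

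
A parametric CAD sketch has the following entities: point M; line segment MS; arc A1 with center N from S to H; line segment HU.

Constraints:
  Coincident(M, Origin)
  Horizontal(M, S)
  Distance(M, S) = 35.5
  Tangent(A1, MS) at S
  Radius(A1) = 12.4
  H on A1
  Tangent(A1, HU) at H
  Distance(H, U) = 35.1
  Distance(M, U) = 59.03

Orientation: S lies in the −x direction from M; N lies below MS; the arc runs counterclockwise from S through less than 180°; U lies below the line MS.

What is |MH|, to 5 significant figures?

49.963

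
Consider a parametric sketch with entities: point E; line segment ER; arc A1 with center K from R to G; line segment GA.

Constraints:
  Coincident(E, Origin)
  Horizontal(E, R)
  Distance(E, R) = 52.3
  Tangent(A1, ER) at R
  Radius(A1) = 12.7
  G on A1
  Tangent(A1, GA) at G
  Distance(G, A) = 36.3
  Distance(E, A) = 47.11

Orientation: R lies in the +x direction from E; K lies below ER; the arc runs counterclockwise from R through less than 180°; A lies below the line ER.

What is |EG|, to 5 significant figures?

41.488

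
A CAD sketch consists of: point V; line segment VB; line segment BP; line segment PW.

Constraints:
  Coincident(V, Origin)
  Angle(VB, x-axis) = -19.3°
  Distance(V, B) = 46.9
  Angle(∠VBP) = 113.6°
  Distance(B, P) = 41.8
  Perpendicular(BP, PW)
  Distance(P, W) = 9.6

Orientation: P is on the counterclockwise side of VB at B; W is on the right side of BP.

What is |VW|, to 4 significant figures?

80.21

∠VBP = 113.6°, so BP runs at -19.3° + (180° − 113.6°) = 47.10° from the x-axis; with |BP| = 41.8, P = B + 41.8·(cos 47.10°, sin 47.10°) = (72.72, 15.12). The perpendicularity gives PW at right angles to BP; with |PW| = 9.6 on the right of BP, W = P + 9.6·(0.7325, -0.6807) = (79.75, 8.584). Then |VW| = |W − V| = 80.21.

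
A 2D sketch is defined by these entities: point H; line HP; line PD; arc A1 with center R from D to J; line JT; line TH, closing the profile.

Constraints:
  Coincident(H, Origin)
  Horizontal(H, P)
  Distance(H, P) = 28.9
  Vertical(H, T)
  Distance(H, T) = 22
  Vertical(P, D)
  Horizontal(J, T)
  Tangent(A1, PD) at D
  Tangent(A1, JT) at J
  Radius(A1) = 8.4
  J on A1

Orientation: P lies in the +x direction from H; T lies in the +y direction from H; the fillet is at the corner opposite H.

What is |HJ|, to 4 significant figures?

30.07

H is at the origin; H and P share the same y with |HP| = 28.9 and P on the +x side, so P = (28.90, 0.000). H and T share the same x with |HT| = 22.0 and T on the +y side, so T = (0.000, 22.00). The virtual corner opposite H is at (28.90, 22.00). The tangent condition forces RD to be normal to PD and since A1 is tangent to JT there, RJ ⟂ JT, with radius 8.4, so the center R sits 8.4 in from both sides at R = (20.50, 13.60). That places the tangent points at D = (28.90, 13.60) on PD and J = (20.50, 22.00) on JT. Then |HJ| = |J − H| = 30.07.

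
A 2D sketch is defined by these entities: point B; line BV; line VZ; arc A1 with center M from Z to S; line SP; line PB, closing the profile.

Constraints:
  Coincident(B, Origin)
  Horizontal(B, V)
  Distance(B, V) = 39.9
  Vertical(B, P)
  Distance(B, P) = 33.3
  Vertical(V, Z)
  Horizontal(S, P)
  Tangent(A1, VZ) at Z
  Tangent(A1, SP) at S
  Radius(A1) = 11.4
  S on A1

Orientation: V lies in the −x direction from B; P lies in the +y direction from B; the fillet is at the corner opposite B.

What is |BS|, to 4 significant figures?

43.83

B is at the origin; BV is horizontal with |BV| = 39.9 and V on the −x side, so V = (-39.90, 0.000). BP is vertical with |BP| = 33.3 and P on the +y side, so P = (0.000, 33.30). The virtual corner opposite B is at (-39.90, 33.30). A1 meets VZ tangentially, so MZ is at right angles to VZ and the tangent condition forces MS to be normal to SP, with radius 11.4, so the center M sits 11.4 in from both sides at M = (-28.50, 21.90). That places the tangent points at Z = (-39.90, 21.90) on VZ and S = (-28.50, 33.30) on SP. Then |BS| = |S − B| = 43.83.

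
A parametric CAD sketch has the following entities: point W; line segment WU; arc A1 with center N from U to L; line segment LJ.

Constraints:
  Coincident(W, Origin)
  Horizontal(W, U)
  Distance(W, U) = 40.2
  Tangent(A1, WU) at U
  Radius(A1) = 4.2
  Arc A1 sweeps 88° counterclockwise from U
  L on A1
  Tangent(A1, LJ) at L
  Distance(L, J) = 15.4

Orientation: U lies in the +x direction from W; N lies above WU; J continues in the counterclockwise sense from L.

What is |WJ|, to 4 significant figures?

48.96

On A1, U sits at bearing -90° from N; an 88° counterclockwise sweep puts L at bearing -2°, so L = N + 4.2·(cos -2°, sin -2°) = (44.40, 4.053). Since A1 is tangent to LJ there, NL ⟂ LJ, so LJ runs along (−sin -2°, cos -2°); with |LJ| = 15.4, J = (44.93, 19.44). Then |WJ| = |J − W| = 48.96.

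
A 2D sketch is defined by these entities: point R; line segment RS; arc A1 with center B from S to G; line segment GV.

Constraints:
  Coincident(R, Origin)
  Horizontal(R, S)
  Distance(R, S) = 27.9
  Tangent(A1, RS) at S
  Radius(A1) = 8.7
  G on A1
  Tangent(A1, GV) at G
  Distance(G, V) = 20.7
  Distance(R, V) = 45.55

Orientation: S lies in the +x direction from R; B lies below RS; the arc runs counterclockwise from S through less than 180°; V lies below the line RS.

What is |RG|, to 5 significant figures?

25.389

R is at the origin; RS is horizontal with |RS| = 27.9 and S on the +x side, so S = (27.900, 0.0000). Since A1 is tangent to RS there, BS ⟂ RS, so B = S + (0, -8.7) = (27.900, -8.7000). Since BG ⟂ GV (tangency), |BV| = √(8.7² + 20.7²) = 22.454 regardless of where G sits on A1. So V lies on both circle(R, 45.55) and circle(B, 22.454); the below-RS intersection is V = (34.003, -30.309). G is the foot of the tangent from V: G = (21.098, -14.124).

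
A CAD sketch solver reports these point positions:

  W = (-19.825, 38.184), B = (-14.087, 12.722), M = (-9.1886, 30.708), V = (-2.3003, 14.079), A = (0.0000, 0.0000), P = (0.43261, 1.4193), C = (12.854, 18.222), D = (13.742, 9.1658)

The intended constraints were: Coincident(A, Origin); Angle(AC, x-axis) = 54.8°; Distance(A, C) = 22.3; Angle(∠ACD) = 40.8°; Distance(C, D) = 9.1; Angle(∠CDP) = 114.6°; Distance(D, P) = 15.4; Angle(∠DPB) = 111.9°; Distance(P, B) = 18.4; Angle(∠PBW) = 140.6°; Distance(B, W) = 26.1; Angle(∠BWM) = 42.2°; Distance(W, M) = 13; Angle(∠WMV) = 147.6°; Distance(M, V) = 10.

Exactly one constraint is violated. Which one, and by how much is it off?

Distance(M, V) = 10 — off by 8.00.

A = (0.00, 0.00) ✓; AC at 54.80° ✓; |AC| = 22.30 ✓; ∠ACD = 40.80° ✓; |CD| = 9.100 ✓; ∠CDP = 114.6° ✓; |DP| = 15.40 ✓; ∠DPB = 111.9° ✓; |PB| = 18.40 ✓; ∠PBW = 140.6° ✓; |BW| = 26.10 ✓; ∠BWM = 42.20° ✓; |WM| = 13.00 ✓; ∠WMV = 147.6° ✓; |MV| = 18.00 ✗.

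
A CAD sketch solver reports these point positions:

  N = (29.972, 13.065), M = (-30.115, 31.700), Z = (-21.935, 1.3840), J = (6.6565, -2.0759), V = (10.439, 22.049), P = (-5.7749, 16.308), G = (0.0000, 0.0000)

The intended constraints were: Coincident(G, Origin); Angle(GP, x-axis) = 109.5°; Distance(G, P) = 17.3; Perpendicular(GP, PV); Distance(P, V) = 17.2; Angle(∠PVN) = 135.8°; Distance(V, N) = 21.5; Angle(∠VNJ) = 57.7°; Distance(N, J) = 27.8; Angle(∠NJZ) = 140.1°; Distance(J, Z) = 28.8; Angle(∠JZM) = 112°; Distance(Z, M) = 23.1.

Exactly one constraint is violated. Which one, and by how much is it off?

Distance(Z, M) = 23.1 — off by 8.30.

G = (0.00, 0.00) ✓; GP at 109.5° ✓; |GP| = 17.30 ✓; ∠(GP, PV) = 90.00° ✓; |PV| = 17.20 ✓; ∠PVN = 135.8° ✓; |VN| = 21.50 ✓; ∠VNJ = 57.70° ✓; |NJ| = 27.80 ✓; ∠NJZ = 140.1° ✓; |JZ| = 28.80 ✓; ∠JZM = 112.0° ✓; |ZM| = 31.40 ✗.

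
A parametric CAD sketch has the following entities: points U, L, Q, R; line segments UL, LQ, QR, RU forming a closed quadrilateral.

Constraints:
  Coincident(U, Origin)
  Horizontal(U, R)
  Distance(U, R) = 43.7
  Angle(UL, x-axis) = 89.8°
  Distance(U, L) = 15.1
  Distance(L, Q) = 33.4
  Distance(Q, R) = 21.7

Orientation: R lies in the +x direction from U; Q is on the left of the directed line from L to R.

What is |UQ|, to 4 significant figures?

38.27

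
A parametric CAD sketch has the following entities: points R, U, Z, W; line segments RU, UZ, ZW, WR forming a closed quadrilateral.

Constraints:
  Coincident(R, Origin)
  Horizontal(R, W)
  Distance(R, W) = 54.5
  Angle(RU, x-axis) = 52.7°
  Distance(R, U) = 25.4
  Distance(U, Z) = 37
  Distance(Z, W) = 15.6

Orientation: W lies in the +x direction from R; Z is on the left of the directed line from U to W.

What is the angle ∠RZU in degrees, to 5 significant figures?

23.928°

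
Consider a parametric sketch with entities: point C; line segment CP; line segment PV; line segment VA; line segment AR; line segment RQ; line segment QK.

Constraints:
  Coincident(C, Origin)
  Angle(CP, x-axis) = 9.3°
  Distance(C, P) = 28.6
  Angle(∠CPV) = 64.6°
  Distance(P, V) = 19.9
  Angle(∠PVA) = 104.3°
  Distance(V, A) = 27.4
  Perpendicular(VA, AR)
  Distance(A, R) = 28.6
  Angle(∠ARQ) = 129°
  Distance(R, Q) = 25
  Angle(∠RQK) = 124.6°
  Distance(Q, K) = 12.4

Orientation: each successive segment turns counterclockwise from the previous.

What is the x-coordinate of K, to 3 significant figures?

34.8

C is at the origin; CP runs at 9.3° with length 28.6, so P = (28.2, 4.62). ∠CPV = 64.6° gives PV at 125° from the x-axis; with |PV| = 19.9, V = (16.9, 21.0). ∠PVA = 104.3° gives VA at -160° from the x-axis; with |VA| = 27.4, A = (-8.79, 11.4). VA is perpendicular to AR, so AR runs at -69.6°; with |AR| = 28.6, R = (1.18, -15.4). ∠ARQ = 129.0° gives RQ at -18.6° from the x-axis; with |RQ| = 25.0, Q = (24.9, -23.3). ∠RQK = 124.6° gives QK at 36.8° from the x-axis; with |QK| = 12.4, K = (34.8, -15.9). So K.x = 34.8.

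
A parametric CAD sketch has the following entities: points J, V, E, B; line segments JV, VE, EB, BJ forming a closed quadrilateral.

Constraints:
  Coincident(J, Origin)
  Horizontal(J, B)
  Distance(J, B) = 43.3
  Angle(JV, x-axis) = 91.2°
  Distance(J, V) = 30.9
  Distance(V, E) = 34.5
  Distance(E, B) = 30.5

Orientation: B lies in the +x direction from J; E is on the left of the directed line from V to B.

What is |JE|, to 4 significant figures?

44.52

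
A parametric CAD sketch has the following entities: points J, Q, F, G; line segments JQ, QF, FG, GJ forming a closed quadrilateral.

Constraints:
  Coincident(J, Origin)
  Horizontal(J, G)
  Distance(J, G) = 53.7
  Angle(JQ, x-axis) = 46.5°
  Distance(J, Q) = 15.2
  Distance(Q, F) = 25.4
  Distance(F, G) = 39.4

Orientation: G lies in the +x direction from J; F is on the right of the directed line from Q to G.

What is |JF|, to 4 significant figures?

21.55

Checks: |QF| = 25.40 ✓; |FG| = 39.40 ✓.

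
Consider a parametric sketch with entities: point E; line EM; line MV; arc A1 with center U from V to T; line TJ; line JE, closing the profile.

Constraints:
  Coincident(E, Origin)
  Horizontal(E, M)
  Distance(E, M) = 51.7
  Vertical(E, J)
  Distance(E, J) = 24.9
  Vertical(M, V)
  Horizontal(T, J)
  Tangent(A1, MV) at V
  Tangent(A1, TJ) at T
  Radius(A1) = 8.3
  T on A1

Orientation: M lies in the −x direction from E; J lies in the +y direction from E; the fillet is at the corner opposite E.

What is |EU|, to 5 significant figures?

46.466

E is at the origin; EM is horizontal with |EM| = 51.7 and M on the −x side, so M = (-51.700, 0.0000). E and J share the same x with |EJ| = 24.9 and J on the +y side, so J = (0.0000, 24.900). The virtual corner opposite E is at (-51.700, 24.900). The tangent condition forces UV to be normal to MV and A1 meets TJ tangentially, so UT is at right angles to TJ, with radius 8.3, so the center U sits 8.3 in from both sides at U = (-43.400, 16.600). Then |EU| = |U − E| = 46.466.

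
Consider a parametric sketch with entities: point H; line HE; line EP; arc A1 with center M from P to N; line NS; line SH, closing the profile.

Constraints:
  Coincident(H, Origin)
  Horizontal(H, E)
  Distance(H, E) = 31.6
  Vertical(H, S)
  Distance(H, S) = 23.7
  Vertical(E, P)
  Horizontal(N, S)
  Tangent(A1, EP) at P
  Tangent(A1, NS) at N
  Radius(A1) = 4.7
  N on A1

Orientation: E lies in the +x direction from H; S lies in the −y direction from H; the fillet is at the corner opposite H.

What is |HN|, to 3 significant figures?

35.9

H is at the origin; H and E share the same y with |HE| = 31.6 and E on the +x side, so E = (31.6, 0.00). H and S share the same x with |HS| = 23.7 and S on the −y side, so S = (0.00, -23.7). The virtual corner opposite H is at (31.6, -23.7). The tangent condition forces MP to be normal to EP and tangency of A1 to NS means the radius MN is perpendicular to NS, with radius 4.7, so the center M sits 4.7 in from both sides at M = (26.9, -19.0). That places the tangent points at P = (31.6, -19.0) on EP and N = (26.9, -23.7) on NS. Then |HN| = |N − H| = 35.9.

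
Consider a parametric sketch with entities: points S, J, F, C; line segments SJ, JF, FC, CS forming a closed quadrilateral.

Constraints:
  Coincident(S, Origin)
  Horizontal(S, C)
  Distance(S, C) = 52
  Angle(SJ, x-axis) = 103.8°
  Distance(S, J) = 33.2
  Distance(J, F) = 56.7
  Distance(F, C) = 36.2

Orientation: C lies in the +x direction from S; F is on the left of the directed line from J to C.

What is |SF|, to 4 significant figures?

60.55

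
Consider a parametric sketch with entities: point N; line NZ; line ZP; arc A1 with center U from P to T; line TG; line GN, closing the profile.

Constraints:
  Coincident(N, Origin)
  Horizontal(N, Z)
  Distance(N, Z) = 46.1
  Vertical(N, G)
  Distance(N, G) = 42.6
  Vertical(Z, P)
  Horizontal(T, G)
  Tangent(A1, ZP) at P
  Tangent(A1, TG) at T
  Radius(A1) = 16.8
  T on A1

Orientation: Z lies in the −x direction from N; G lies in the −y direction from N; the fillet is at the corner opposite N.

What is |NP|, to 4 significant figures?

52.83

N is at the origin; NZ is horizontal with |NZ| = 46.1 and Z on the −x side, so Z = (-46.10, 0.000). N and G share the same x with |NG| = 42.6 and G on the −y side, so G = (0.000, -42.60). The virtual corner opposite N is at (-46.10, -42.60). The tangent condition forces UP to be normal to ZP and A1 meets TG tangentially, so UT is at right angles to TG, with radius 16.8, so the center U sits 16.8 in from both sides at U = (-29.30, -25.80). That places the tangent points at P = (-46.10, -25.80) on ZP and T = (-29.30, -42.60) on TG. Then |NP| = |P − N| = 52.83.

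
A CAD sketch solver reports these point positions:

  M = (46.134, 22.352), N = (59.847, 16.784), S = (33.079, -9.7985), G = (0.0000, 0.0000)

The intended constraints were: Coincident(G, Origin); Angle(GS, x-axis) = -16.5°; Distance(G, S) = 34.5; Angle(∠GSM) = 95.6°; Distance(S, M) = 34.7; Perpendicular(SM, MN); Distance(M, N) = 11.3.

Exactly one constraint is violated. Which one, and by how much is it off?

Distance(M, N) = 11.3 — off by 3.50.

G = (0.00, 0.00) ✓; GS at -16.50° ✓; |GS| = 34.50 ✓; ∠GSM = 95.60° ✓; |SM| = 34.70 ✓; ∠(SM, MN) = 90.00° ✓; |MN| = 14.80 ✗.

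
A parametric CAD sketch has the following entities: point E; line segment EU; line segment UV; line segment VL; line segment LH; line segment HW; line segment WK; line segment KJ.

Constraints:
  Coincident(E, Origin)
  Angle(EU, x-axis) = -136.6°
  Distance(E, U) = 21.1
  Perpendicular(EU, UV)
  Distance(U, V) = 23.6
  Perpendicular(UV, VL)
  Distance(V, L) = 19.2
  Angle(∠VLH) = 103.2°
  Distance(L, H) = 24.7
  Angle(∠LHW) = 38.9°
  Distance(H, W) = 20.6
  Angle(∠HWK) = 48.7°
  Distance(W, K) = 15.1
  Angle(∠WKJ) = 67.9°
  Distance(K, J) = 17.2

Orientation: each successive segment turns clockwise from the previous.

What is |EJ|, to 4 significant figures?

2.111

E is at the origin; EU runs at -136.6° with length 21.1, so U = (-15.33, -14.50). EU is perpendicular to UV, so UV runs at 133.4°; with |UV| = 23.6, V = (-31.55, 2.650). UV is perpendicular to VL, so VL runs at 43.40°; with |VL| = 19.2, L = (-17.60, 15.84). ∠VLH = 103.2° gives LH at -33.40° from the x-axis; with |LH| = 24.7, H = (3.025, 2.245). ∠LHW = 38.9° gives HW at -174.5° from the x-axis; with |HW| = 20.6, W = (-17.48, 0.2704). ∠HWK = 48.7° gives WK at 54.20° from the x-axis; with |WK| = 15.1, K = (-8.647, 12.52). ∠WKJ = 67.9° gives KJ at -57.90° from the x-axis; with |KJ| = 17.2, J = (0.4927, -2.053). Then |EJ| = |J − E| = 2.111.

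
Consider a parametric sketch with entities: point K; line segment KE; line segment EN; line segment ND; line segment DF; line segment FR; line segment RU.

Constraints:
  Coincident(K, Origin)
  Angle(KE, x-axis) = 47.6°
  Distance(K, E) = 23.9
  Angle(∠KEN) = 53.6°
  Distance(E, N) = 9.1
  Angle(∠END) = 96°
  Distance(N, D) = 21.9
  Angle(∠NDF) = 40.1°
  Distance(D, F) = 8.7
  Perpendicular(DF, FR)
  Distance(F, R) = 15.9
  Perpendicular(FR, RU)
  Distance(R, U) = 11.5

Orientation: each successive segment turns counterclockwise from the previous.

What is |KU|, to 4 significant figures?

12.40

K is at the origin; KE runs at 47.6° with length 23.9, so E = (16.12, 17.65). ∠KEN = 53.6° gives EN at 174.0° from the x-axis; with |EN| = 9.1, N = (7.066, 18.60). ∠END = 96.0° gives ND at -102.0° from the x-axis; with |ND| = 21.9, D = (2.512, -2.821). ∠NDF = 40.1° gives DF at 37.90° from the x-axis; with |DF| = 8.7, F = (9.377, 2.523). The perpendicularity gives FR at right angles to DF, so FR runs at 127.9°; with |FR| = 15.9, R = (-0.3897, 15.07). The perpendicularity gives RU at right angles to FR, so RU runs at -142.1°; with |RU| = 11.5, U = (-9.464, 8.005). Then |KU| = |U − K| = 12.40.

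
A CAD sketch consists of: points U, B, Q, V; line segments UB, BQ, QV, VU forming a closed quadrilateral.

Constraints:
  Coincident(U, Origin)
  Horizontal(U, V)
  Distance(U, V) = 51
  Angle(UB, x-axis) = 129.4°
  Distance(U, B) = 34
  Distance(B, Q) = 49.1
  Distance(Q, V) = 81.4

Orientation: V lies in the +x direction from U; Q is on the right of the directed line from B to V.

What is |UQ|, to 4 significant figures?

35.32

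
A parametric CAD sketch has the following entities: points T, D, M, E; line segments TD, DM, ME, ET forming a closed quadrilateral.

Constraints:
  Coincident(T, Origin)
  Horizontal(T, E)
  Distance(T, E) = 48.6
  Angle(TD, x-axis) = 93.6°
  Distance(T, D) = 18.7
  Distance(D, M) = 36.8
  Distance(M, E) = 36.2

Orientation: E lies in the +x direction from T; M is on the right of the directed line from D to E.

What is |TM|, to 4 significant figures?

20.91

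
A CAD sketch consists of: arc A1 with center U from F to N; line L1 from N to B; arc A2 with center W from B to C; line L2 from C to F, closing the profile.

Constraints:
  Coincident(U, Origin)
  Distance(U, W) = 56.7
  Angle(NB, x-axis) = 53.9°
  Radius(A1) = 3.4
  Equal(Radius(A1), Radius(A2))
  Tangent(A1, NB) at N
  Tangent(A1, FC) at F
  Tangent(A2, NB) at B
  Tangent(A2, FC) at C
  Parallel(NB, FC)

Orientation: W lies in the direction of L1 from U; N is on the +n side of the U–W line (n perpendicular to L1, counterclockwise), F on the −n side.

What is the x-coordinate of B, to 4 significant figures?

30.66

Tangency of A1 to both parallel lines with radius 3.4 puts N and F at U ± 3.4·n: N = (-2.747, 2.003), F = (2.747, -2.003). Equal radii place B and C the same way about W: B = W + 3.4·n = (30.66, 47.82), C = W − 3.4·n = (36.15, 43.81). So B.x = 30.66.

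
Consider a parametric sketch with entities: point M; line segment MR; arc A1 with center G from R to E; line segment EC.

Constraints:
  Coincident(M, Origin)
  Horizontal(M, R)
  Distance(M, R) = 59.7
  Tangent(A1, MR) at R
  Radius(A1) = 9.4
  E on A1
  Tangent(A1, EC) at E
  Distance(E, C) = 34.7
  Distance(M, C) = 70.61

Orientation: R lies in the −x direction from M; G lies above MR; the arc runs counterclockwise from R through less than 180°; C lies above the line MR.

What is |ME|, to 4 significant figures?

51.45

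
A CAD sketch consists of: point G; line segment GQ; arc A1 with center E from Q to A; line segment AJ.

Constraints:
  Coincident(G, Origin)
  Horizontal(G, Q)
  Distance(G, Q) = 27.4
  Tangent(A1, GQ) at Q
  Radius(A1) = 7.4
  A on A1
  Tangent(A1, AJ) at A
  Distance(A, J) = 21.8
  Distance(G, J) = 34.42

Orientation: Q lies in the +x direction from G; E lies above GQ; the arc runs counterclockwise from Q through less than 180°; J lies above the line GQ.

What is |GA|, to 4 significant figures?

35.21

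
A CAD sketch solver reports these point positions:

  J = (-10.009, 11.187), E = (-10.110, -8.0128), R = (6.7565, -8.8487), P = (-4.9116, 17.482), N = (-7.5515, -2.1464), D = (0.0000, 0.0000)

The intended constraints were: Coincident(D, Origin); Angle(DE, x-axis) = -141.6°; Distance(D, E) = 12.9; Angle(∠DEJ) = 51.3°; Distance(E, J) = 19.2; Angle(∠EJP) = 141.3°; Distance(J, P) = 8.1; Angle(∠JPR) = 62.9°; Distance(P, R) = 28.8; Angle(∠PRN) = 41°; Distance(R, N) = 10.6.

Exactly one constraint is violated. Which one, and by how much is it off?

Distance(R, N) = 10.6 — off by 5.20.

D = (0.00, 0.00) ✓; DE at -141.6° ✓; |DE| = 12.90 ✓; ∠DEJ = 51.30° ✓; |EJ| = 19.20 ✓; ∠EJP = 141.3° ✓; |JP| = 8.100 ✓; ∠JPR = 62.90° ✓; |PR| = 28.80 ✓; ∠PRN = 41.00° ✓; |RN| = 15.80 ✗.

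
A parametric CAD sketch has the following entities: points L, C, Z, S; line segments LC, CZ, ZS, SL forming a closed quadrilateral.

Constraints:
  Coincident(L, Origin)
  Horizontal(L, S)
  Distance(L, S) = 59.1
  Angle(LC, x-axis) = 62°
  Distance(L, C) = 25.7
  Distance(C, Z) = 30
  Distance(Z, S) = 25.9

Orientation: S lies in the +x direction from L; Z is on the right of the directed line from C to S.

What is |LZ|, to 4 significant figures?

33.27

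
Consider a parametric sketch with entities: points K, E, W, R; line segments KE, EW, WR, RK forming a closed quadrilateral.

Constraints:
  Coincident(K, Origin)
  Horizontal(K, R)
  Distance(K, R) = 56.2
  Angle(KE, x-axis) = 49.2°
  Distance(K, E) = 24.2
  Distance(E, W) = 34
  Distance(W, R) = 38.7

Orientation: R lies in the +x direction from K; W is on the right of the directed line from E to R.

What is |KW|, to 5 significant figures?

25.733

K is at the origin; KR is horizontal with |KR| = 56.2 and R in +x, so R = (56.2, 0). KE runs at 49.2° with |KE| = 24.2, so E = (15.813, 18.319). W is determined by |EW| = 34.0 and |WR| = 38.7 together: it lies at the intersection of circle(E, 34.0) and circle(R, 38.7). With |ER| = 44.348, the foot of the radical line on ER is 18.321 from E and the perpendicular offset is √(34.0² − 18.321²) = 28.641. Taking the right-of-ER solution: W = (20.667, -15.332).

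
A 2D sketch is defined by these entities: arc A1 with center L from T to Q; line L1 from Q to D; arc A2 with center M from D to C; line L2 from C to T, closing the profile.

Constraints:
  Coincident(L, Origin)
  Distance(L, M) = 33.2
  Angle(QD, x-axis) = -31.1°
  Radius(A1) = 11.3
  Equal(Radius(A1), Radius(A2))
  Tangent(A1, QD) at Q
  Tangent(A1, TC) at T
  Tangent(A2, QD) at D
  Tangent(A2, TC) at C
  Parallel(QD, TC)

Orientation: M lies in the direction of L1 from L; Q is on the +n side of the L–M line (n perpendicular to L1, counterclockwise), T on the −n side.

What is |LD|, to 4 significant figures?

35.07

The slot axis is L1's direction at -31.1°, so u = (cos -31.1°, sin -31.1°) = (0.8563, -0.5165) and n = (−sin -31.1°, cos -31.1°) = (0.5165, 0.8563). L is at the origin and M lies 33.2 along u from L, so M = 33.2·u = (28.43, -17.15). Tangency of A1 to both parallel lines with radius 11.3 puts Q and T at L ± 11.3·n: Q = (5.837, 9.676), T = (-5.837, -9.676). Equal radii place D and C the same way about M: D = M + 11.3·n = (34.26, -7.473), C = M − 11.3·n = (22.59, -26.82). Then |LD| = |D − L| = 35.07.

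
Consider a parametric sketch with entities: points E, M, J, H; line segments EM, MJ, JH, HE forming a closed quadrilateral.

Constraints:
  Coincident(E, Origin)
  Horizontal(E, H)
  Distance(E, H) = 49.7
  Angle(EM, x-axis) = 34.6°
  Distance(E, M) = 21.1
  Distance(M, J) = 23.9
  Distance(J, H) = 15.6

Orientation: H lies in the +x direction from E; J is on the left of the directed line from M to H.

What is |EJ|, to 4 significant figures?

43.27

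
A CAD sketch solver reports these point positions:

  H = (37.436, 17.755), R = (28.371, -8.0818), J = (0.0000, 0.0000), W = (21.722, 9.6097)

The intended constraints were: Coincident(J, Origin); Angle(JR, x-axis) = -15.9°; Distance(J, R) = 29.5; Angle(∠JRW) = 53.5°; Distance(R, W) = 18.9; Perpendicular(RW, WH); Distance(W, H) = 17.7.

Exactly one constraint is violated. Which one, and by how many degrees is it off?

Perpendicular(RW, WH) — off by 6.80°.

J = (0.00, 0.00) ✓; JR at -15.90° ✓; |JR| = 29.50 ✓; ∠JRW = 53.50° ✓; |RW| = 18.90 ✓; ∠(RW, WH) = 83.20° ✗; |WH| = 17.70 ✓.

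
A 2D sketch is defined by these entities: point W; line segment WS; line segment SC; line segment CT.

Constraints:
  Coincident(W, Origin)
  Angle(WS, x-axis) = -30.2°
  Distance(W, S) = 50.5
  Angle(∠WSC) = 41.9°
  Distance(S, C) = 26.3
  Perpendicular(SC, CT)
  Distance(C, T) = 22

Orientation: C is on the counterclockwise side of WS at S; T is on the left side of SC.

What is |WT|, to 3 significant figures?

16.3

W is at the origin; WS runs at -30.2° with length 50.5, so S = 50.5·(cos -30.2°, sin -30.2°) = (43.6, -25.4). ∠WSC = 41.9°, so SC runs at -30.2° + (180° − 41.9°) = 108° from the x-axis; with |SC| = 26.3, C = S + 26.3·(cos 108°, sin 108°) = (35.6, -0.376). The perpendicularity gives CT at right angles to SC; with |CT| = 22.0 on the left of SC, T = C + 22.0·(-0.952, -0.307) = (14.6, -7.14). Then |WT| = |T − W| = 16.3.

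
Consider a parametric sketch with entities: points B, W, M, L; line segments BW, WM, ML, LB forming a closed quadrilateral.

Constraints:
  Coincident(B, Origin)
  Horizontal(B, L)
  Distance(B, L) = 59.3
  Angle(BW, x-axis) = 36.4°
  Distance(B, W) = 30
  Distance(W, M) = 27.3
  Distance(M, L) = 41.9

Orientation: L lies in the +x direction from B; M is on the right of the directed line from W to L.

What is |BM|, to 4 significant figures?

20.38

Checks: |WM| = 27.30 ✓; |ML| = 41.90 ✓.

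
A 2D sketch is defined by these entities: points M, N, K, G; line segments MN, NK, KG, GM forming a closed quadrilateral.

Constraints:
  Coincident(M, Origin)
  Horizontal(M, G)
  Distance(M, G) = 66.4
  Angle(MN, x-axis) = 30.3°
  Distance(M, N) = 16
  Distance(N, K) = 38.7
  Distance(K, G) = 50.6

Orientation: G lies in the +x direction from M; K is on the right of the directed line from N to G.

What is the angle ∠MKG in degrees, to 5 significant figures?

95.727°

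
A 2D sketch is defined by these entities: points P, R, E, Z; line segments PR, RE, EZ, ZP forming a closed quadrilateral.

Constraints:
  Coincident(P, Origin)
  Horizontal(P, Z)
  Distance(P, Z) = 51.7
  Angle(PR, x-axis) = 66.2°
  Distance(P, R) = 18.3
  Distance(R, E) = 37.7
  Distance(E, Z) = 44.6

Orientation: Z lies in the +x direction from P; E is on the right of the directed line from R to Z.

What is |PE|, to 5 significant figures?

23.970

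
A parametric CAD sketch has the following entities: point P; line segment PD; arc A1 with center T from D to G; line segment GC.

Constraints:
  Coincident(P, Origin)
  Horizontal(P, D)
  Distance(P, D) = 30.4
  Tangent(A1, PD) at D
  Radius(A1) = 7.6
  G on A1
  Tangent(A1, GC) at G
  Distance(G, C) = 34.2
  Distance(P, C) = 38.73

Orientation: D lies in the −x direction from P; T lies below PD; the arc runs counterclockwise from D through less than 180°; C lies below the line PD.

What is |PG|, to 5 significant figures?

38.031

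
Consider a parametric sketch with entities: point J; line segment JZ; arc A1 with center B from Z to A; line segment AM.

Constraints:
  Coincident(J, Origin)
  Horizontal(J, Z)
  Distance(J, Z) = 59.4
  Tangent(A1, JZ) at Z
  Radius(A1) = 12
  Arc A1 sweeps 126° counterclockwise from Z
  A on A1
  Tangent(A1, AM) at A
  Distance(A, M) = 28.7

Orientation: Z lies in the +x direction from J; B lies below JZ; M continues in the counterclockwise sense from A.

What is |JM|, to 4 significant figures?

78.85

J is at the origin; J and Z share the same y with |JZ| = 59.4 and Z on the +x side, so Z = (59.40, 0.000). Tangency of A1 to JZ means the radius BZ is perpendicular to JZ, so B = Z + (0, -12) = (59.40, -12.00). On A1, Z sits at bearing 90° from B; a 126° counterclockwise sweep puts A at bearing 216°, so A = B + 12.0·(cos 216°, sin 216°) = (49.69, -19.05). A1 meets AM tangentially, so BA is at right angles to AM, so AM runs along (−sin 216°, cos 216°); with |AM| = 28.7, M = (66.56, -42.27). Then |JM| = |M − J| = 78.85.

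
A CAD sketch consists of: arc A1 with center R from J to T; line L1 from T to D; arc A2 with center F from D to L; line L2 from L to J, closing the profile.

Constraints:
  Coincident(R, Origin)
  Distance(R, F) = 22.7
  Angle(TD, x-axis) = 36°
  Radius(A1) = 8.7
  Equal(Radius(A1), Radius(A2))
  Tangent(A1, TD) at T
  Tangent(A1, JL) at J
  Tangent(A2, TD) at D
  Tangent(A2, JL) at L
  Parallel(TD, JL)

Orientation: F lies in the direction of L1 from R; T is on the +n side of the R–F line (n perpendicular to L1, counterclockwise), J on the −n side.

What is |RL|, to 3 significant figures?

24.3

Tangency of A1 to both parallel lines with radius 8.7 puts T and J at R ± 8.7·n: T = (-5.11, 7.04), J = (5.11, -7.04). Equal radii place D and L the same way about F: D = F + 8.7·n = (13.3, 20.4), L = F − 8.7·n = (23.5, 6.30). Then |RL| = |L − R| = 24.3.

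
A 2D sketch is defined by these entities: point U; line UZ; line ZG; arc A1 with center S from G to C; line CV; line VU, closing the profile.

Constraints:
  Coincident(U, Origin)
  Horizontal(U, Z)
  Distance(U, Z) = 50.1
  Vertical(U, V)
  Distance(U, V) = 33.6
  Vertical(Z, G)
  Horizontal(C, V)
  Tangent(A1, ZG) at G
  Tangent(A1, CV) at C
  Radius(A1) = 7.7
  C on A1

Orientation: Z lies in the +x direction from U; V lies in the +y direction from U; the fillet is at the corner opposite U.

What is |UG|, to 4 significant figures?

56.40

U is at the origin; U and Z share the same y with |UZ| = 50.1 and Z on the +x side, so Z = (50.10, 0.000). U and V share the same x with |UV| = 33.6 and V on the +y side, so V = (0.000, 33.60). The virtual corner opposite U is at (50.10, 33.60). A1 meets ZG tangentially, so SG is at right angles to ZG and since A1 is tangent to CV there, SC ⟂ CV, with radius 7.7, so the center S sits 7.7 in from both sides at S = (42.40, 25.90). That places the tangent points at G = (50.10, 25.90) on ZG and C = (42.40, 33.60) on CV. Then |UG| = |G − U| = 56.40.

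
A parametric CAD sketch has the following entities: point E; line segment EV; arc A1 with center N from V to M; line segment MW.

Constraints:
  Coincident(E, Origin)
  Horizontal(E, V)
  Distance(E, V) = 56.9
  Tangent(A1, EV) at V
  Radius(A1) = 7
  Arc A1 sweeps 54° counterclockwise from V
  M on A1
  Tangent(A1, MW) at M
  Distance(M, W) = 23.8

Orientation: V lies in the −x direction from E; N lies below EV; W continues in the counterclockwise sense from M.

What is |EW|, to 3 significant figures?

79.7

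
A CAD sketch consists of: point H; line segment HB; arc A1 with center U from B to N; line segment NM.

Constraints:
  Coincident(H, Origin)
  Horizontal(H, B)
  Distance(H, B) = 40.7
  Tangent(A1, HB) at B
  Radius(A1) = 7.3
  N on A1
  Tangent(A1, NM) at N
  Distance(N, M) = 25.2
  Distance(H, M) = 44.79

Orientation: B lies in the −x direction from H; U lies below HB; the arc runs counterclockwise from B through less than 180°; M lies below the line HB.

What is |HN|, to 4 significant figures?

47.99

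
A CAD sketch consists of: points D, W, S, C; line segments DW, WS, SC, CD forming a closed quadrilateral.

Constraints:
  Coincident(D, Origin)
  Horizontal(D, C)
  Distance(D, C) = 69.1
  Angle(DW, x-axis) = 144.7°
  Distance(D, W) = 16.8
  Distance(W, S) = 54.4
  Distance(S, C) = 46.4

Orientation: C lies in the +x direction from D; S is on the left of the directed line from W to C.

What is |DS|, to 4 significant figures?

48.20

D is at the origin; DC is horizontal with |DC| = 69.1 and C in +x, so C = (69.1, 0). DW runs at 144.7° with |DW| = 16.8, so W = (-13.71, 9.708). S is determined by |WS| = 54.4 and |SC| = 46.4 together: it lies at the intersection of circle(W, 54.4) and circle(C, 46.4). With |WC| = 83.38, the foot of the radical line on WC is 46.52 from W and the perpendicular offset is √(54.4² − 46.52²) = 28.19. Taking the left-of-WC solution: S = (35.78, 32.29).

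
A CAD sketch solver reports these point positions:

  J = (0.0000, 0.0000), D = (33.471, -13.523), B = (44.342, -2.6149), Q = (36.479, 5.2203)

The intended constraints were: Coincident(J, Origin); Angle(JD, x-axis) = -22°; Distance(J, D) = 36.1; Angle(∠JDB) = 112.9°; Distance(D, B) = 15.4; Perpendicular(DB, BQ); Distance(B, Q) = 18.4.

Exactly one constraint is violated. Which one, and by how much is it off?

Distance(B, Q) = 18.4 — off by 7.30.

J = (0.00, 0.00) ✓; JD at -22.00° ✓; |JD| = 36.10 ✓; ∠JDB = 112.9° ✓; |DB| = 15.40 ✓; ∠(DB, BQ) = 90.00° ✓; |BQ| = 11.10 ✗.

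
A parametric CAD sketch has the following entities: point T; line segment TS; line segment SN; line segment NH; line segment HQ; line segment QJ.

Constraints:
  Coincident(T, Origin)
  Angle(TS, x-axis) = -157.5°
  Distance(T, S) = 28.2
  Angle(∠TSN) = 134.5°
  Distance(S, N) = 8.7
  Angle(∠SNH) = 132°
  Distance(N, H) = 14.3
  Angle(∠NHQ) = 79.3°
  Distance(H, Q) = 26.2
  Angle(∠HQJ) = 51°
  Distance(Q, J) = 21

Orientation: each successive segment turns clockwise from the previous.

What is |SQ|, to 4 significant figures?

24.59

T is at the origin; TS runs at -157.5° with length 28.2, so S = (-26.05, -10.79). ∠TSN = 134.5° gives SN at 157.0° from the x-axis; with |SN| = 8.7, N = (-34.06, -7.392). ∠SNH = 132.0° gives NH at 109.0° from the x-axis; with |NH| = 14.3, H = (-38.72, 6.129). ∠NHQ = 79.3° gives HQ at 8.300° from the x-axis; with |HQ| = 26.2, Q = (-12.79, 9.911). Then |SQ| = |Q − S| = 24.59.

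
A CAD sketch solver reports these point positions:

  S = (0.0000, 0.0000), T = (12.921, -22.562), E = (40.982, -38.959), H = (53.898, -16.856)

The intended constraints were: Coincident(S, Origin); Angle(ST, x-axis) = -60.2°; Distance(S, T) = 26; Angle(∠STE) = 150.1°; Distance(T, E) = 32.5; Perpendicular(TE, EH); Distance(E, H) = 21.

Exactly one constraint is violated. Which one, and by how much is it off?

Distance(E, H) = 21 — off by 4.60.

S = (0.00, 0.00) ✓; ST at -60.20° ✓; |ST| = 26.00 ✓; ∠STE = 150.1° ✓; |TE| = 32.50 ✓; ∠(TE, EH) = 90.00° ✓; |EH| = 25.60 ✗.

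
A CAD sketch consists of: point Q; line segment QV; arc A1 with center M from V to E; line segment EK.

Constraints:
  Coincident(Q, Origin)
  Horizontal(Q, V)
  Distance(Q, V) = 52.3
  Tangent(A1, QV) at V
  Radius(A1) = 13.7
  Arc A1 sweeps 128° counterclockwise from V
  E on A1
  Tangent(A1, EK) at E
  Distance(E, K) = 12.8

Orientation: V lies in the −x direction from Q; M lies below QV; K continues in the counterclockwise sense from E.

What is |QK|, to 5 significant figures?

63.929

Q is at the origin; Q and V share the same y with |QV| = 52.3 and V on the −x side, so V = (-52.300, 0.0000). Tangency of A1 to QV means the radius MV is perpendicular to QV, so M = V + (0, -13.7) = (-52.300, -13.700). On A1, V sits at bearing 90° from M; a 128° counterclockwise sweep puts E at bearing 218°, so E = M + 13.7·(cos 218°, sin 218°) = (-63.096, -22.135). The tangent condition forces ME to be normal to EK, so EK runs along (−sin 218°, cos 218°); with |EK| = 12.8, K = (-55.215, -32.221). Then |QK| = |K − Q| = 63.929.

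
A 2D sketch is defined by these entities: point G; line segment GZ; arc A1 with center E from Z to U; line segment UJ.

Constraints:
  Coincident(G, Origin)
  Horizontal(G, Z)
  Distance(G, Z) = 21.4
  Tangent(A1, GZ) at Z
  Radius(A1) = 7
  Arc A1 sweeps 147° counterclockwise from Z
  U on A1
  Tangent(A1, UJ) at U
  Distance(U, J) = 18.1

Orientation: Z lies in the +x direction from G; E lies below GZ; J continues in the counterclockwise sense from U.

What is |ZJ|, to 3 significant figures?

25.4

On A1, Z sits at bearing 90° from E; a 147° counterclockwise sweep puts U at bearing 237°, so U = E + 7.0·(cos 237°, sin 237°) = (17.6, -12.9). The tangent condition forces EU to be normal to UJ, so UJ runs along (−sin 237°, cos 237°); with |UJ| = 18.1, J = (32.8, -22.7). Then |ZJ| = |J − Z| = 25.4.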